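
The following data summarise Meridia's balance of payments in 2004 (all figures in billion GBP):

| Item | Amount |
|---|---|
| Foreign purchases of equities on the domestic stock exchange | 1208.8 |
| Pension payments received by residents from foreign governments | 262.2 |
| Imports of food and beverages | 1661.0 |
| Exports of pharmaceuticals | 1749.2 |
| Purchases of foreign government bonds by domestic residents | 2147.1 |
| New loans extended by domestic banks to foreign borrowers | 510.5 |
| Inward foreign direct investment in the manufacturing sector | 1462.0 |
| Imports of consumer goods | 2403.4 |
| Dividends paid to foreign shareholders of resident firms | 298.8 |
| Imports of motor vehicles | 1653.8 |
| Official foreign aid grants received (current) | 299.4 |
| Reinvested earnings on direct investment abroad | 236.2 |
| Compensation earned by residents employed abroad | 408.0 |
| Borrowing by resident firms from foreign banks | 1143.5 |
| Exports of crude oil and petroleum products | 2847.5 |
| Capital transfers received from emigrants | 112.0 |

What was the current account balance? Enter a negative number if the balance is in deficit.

-214.5

Goods: -1653.8 - 2403.4 - 1661.0 + 1749.2 + 2847.5 = -1121.5
Primary income: 408.0 - 298.8 + 236.2 = 345.4
Secondary income: 299.4 + 262.2 = 561.6
Current account = (-1121.5) + 345.4 + 561.6 = -214.5
(Excluded from the current account — financial account: foreign purchases of equities on the domestic stock exchange 1208.8, purchases of foreign government bonds by domestic residents 2147.1, new loans extended by domestic banks to foreign borrowers 510.5, inward foreign direct investment in the manufacturing sector 1462.0, borrowing by resident firms from foreign banks 1143.5; capital account: capital transfers received from emigrants 112.0.)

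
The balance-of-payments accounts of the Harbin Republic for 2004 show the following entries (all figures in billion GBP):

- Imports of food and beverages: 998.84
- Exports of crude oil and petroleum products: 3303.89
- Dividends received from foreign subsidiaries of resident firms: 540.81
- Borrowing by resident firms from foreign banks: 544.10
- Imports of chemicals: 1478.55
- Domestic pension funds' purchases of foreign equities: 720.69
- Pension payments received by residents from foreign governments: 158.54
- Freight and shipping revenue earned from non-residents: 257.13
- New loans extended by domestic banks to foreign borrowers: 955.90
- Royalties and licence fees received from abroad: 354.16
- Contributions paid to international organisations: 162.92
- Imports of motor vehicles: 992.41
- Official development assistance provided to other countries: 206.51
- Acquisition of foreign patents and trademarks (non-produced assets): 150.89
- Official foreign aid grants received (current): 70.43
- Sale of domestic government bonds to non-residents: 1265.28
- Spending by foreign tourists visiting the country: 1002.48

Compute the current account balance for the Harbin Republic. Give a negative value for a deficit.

1848.21

Goods: -998.84 + 3303.89 - 992.41 - 1478.55 = -165.91
Services: 257.13 + 354.16 + 1002.48 = 1613.77
Primary income: 540.81
Secondary income: -206.51 + 158.54 + 70.43 - 162.92 = -140.46
Current account = (-165.91) + 1613.77 + 540.81 + (-140.46) = 1848.21
(Excluded from the current account — financial account: borrowing by resident firms from foreign banks 544.10, domestic pension funds' purchases of foreign equities 720.69, new loans extended by domestic banks to foreign borrowers 955.90, sale of domestic government bonds to non-residents 1265.28; capital account: acquisition of foreign patents and trademarks (non-produced assets) 150.89.)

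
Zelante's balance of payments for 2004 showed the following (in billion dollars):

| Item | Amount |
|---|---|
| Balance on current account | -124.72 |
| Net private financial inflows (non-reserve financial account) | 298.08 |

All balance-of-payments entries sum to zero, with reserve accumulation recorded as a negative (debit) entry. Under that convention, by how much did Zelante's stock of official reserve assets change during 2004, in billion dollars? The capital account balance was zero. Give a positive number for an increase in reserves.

Official reserve transactions balance = -((-124.72) + 298.08) = -173.36
An accumulation of reserves is recorded as a debit (negative entry), so the change in the stock of reserves is the negative of that balance.
Change in official reserves = -(-173.36) = 173.36

173.36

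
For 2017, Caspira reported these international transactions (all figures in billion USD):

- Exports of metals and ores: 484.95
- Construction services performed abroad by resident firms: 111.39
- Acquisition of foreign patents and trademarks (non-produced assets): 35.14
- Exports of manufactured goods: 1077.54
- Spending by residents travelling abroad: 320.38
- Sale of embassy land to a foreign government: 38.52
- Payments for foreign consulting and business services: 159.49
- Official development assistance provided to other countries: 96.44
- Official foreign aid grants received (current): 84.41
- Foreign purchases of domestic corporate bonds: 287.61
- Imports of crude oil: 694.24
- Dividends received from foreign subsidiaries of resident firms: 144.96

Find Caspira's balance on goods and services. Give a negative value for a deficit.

499.77

Goods: 484.95 + 1077.54 - 694.24 = 868.25
Services: -159.49 - 320.38 + 111.39 = -368.48
Trade balance = 868.25 + (-368.48) = 499.77
(Excluded from the trade balance — capital account: acquisition of foreign patents and trademarks (non-produced assets) 35.14, sale of embassy land to a foreign government 38.52; secondary income: official development assistance provided to other countries 96.44, official foreign aid grants received (current) 84.41; financial account: foreign purchases of domestic corporate bonds 287.61; primary income: dividends received from foreign subsidiaries of resident firms 144.96.)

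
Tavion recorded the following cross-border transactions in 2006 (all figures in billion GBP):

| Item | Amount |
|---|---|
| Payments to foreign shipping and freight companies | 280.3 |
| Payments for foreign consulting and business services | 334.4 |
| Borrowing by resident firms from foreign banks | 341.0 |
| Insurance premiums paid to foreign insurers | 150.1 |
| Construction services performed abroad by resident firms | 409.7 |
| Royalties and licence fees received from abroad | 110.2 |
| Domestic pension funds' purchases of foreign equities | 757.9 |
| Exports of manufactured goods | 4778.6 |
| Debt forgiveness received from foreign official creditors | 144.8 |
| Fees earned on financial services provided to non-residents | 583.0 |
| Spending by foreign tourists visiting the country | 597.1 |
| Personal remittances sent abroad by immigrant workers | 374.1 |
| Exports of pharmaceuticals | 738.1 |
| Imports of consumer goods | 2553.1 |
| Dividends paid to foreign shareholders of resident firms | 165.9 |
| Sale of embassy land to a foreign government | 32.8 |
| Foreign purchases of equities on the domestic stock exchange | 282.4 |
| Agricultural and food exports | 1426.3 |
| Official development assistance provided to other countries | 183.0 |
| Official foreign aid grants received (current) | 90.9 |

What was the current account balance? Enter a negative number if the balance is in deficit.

4693.0

Goods: 4778.6 + 738.1 + 1426.3 - 2553.1 = 4389.9
Services: 583.0 - 280.3 - 150.1 + 409.7 + 597.1 - 334.4 + 110.2 = 935.2
Primary income: -165.9
Secondary income: -374.1 + 90.9 - 183.0 = -466.2
Current account = 4389.9 + 935.2 + (-165.9) + (-466.2) = 4693.0
(Excluded from the current account — financial account: borrowing by resident firms from foreign banks 341.0, domestic pension funds' purchases of foreign equities 757.9, foreign purchases of equities on the domestic stock exchange 282.4; capital account: debt forgiveness received from foreign official creditors 144.8, sale of embassy land to a foreign government 32.8.)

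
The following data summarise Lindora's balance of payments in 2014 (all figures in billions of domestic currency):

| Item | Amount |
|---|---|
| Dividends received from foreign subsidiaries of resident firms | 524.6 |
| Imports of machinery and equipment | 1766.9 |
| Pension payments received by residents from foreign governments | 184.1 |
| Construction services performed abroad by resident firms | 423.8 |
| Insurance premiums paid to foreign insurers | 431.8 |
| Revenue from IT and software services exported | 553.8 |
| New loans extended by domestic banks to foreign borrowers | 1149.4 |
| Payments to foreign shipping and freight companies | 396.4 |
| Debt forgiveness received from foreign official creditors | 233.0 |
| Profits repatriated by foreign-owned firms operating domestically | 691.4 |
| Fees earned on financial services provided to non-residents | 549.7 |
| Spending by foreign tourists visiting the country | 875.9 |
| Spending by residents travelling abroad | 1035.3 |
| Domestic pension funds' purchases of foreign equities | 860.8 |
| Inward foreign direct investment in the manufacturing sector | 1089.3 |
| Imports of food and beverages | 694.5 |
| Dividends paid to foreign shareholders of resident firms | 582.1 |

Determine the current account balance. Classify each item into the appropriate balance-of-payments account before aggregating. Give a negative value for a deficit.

-2486.5

Goods: -1766.9 - 694.5 = -2461.4
Services: 423.8 - 396.4 + 875.9 + 553.8 - 1035.3 + 549.7 - 431.8 = 539.7
Primary income: -691.4 - 582.1 + 524.6 = -748.9
Secondary income: 184.1
Current account = (-2461.4) + 539.7 + (-748.9) + 184.1 = -2486.5
(Excluded from the current account — financial account: new loans extended by domestic banks to foreign borrowers 1149.4, domestic pension funds' purchases of foreign equities 860.8, inward foreign direct investment in the manufacturing sector 1089.3; capital account: debt forgiveness received from foreign official creditors 233.0.)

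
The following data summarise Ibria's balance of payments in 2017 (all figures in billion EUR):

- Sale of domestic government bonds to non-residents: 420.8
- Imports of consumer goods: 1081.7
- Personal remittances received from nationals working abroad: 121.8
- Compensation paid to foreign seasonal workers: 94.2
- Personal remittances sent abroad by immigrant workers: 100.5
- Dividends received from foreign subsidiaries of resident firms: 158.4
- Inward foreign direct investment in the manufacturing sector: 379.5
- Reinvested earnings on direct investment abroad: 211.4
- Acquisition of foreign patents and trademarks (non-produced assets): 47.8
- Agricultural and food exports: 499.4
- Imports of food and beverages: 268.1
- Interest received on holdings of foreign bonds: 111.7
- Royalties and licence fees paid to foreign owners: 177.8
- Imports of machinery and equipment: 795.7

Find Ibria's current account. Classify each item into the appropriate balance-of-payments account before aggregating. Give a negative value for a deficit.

Goods: -1081.7 - 268.1 - 795.7 + 499.4 = -1646.1
Services: -177.8
Primary income: -94.2 + 211.4 + 158.4 + 111.7 = 387.3
Secondary income: -100.5 + 121.8 = 21.3
Current account = (-1646.1) + (-177.8) + 387.3 + 21.3 = -1415.3
(Excluded from the current account — financial account: sale of domestic government bonds to non-residents 420.8, inward foreign direct investment in the manufacturing sector 379.5; capital account: acquisition of foreign patents and trademarks (non-produced assets) 47.8.)

-1415.3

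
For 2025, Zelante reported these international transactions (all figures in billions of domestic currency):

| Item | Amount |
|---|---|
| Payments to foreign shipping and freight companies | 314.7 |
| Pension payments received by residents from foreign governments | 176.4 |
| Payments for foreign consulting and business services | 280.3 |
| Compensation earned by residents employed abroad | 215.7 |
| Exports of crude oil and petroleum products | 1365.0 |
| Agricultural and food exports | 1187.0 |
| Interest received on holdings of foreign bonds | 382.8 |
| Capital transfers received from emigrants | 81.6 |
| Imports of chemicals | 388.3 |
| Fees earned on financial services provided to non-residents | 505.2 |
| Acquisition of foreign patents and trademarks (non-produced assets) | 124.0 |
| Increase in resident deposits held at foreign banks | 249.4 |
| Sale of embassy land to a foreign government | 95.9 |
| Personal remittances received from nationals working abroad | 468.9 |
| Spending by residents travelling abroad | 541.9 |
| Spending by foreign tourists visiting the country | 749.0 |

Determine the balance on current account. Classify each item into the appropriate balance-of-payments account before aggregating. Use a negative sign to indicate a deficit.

3524.8

Goods: 1187.0 + 1365.0 - 388.3 = 2163.7
Services: 505.2 + 749.0 - 280.3 - 541.9 - 314.7 = 117.3
Primary income: 382.8 + 215.7 = 598.5
Secondary income: 468.9 + 176.4 = 645.3
Current account = 2163.7 + 117.3 + 598.5 + 645.3 = 3524.8
(Excluded from the current account — capital account: capital transfers received from emigrants 81.6, acquisition of foreign patents and trademarks (non-produced assets) 124.0, sale of embassy land to a foreign government 95.9; financial account: increase in resident deposits held at foreign banks 249.4.)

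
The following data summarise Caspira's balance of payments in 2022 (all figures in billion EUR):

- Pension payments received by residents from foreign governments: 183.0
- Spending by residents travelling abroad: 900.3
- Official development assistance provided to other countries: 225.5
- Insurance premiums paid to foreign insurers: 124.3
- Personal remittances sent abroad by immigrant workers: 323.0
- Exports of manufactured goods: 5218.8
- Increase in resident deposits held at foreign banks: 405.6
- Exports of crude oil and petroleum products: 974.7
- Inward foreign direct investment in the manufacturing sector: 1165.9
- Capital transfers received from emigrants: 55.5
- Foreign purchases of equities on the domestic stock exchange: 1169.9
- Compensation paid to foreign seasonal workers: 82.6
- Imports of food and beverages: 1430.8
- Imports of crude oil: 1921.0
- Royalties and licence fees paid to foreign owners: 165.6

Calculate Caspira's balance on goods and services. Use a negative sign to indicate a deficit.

Goods: -1430.8 + 5218.8 - 1921.0 + 974.7 = 2841.7
Services: -124.3 - 900.3 - 165.6 = -1190.2
Trade balance = 2841.7 + (-1190.2) = 1651.5
(Excluded from the trade balance — secondary income: pension payments received by residents from foreign governments 183.0, official development assistance provided to other countries 225.5, personal remittances sent abroad by immigrant workers 323.0; financial account: increase in resident deposits held at foreign banks 405.6, inward foreign direct investment in the manufacturing sector 1165.9, foreign purchases of equities on the domestic stock exchange 1169.9; capital account: capital transfers received from emigrants 55.5; primary income: compensation paid to foreign seasonal workers 82.6.)

1651.5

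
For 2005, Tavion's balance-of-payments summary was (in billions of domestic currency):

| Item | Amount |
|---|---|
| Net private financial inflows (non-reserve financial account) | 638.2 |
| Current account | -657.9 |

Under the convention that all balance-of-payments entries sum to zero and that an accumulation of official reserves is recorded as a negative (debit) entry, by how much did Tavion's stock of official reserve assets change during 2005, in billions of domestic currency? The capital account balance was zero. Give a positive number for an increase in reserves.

Official reserve transactions balance = -((-657.9) + 638.2) = 19.7
An accumulation of reserves is recorded as a debit (negative entry), so the change in the stock of reserves is the negative of that balance.
Change in official reserves = -(19.7) = -19.7

-19.7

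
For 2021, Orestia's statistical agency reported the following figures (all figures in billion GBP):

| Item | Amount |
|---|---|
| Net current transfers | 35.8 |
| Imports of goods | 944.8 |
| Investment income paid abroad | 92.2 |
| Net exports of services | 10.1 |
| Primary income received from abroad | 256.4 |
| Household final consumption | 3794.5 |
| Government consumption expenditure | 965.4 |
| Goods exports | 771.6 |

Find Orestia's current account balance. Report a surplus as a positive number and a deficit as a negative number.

36.9

Goods balance = 771.6 - 944.8 = -173.2
Services balance = 10.1
Trade balance (goods + services) = -173.2 + 10.1 = -163.1
Net primary income = 256.4 - 92.2 = 164.2
Net secondary income = 35.8
Current account = -163.1 + 164.2 + 35.8 = 36.9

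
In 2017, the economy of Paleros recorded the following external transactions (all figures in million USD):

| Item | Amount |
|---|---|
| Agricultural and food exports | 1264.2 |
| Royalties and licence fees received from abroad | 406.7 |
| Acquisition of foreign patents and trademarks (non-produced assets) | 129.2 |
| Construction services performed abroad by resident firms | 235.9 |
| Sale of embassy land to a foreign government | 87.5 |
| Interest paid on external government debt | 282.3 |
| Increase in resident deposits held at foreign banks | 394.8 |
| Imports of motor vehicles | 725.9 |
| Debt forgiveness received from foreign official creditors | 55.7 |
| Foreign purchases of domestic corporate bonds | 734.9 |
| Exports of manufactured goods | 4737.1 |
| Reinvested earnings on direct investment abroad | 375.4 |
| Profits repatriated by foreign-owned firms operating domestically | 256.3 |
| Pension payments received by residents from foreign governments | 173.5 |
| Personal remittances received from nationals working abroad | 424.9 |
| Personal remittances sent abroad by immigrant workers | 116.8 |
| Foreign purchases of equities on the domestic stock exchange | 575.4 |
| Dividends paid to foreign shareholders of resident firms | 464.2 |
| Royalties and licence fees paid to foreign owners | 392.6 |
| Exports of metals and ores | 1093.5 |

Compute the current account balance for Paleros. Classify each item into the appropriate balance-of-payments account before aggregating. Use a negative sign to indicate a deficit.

Goods: 1093.5 + 4737.1 + 1264.2 - 725.9 = 6368.9
Services: 235.9 + 406.7 - 392.6 = 250.0
Primary income: -282.3 - 256.3 - 464.2 + 375.4 = -627.4
Secondary income: 424.9 - 116.8 + 173.5 = 481.6
Current account = 6368.9 + 250.0 + (-627.4) + 481.6 = 6473.1
(Excluded from the current account — capital account: acquisition of foreign patents and trademarks (non-produced assets) 129.2, sale of embassy land to a foreign government 87.5, debt forgiveness received from foreign official creditors 55.7; financial account: increase in resident deposits held at foreign banks 394.8, foreign purchases of domestic corporate bonds 734.9, foreign purchases of equities on the domestic stock exchange 575.4.)

6473.1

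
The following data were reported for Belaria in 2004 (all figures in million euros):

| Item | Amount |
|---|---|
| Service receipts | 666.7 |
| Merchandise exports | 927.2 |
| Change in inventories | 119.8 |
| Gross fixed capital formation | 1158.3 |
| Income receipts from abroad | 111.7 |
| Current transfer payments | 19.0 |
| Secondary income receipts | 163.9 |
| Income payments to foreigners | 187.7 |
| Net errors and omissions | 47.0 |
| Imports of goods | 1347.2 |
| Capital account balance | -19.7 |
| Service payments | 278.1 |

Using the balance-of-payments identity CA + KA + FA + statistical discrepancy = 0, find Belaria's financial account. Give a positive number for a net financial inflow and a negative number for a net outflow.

-64.8

Goods balance = 927.2 - 1347.2 = -420.0
Services balance = 666.7 - 278.1 = 388.6
Trade balance (goods + services) = -420.0 + 388.6 = -31.4
Net primary income = 111.7 - 187.7 = -76.0
Net secondary income = 163.9 - 19.0 = 144.9
Current account = -31.4 + (-76.0) + 144.9 = 37.5
Financial account = -(37.5 + (-19.7) + 47.0) = -64.8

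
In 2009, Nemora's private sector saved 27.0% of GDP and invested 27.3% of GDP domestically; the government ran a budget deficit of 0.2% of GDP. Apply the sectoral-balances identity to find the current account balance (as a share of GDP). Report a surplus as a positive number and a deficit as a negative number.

-0.5

By the sectoral-balances identity, CA = (S_private - I) + (T - G).
Private balance = 27.0 - 27.3 = -0.3
Government balance (T - G) = -0.2
CA = -0.3 + (-0.2) = -0.5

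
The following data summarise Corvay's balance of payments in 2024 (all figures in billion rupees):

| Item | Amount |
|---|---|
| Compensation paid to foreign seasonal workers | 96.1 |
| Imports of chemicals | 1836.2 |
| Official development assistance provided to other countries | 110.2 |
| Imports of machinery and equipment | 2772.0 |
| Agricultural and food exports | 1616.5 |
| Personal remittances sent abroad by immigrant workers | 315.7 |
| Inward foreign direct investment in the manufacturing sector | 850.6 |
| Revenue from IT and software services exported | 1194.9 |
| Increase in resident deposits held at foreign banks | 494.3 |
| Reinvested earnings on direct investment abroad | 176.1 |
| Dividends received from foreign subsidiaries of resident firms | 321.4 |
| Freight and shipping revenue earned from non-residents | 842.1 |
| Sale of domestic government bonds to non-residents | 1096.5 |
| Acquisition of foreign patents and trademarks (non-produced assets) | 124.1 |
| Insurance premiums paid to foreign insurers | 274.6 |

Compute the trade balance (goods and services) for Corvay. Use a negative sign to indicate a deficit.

Goods: 1616.5 - 2772.0 - 1836.2 = -2991.7
Services: 1194.9 - 274.6 + 842.1 = 1762.4
Trade balance = -2991.7 + 1762.4 = -1229.3
(Excluded from the trade balance — primary income: compensation paid to foreign seasonal workers 96.1, reinvested earnings on direct investment abroad 176.1, dividends received from foreign subsidiaries of resident firms 321.4; secondary income: official development assistance provided to other countries 110.2, personal remittances sent abroad by immigrant workers 315.7; financial account: inward foreign direct investment in the manufacturing sector 850.6, increase in resident deposits held at foreign banks 494.3, sale of domestic government bonds to non-residents 1096.5; capital account: acquisition of foreign patents and trademarks (non-produced assets) 124.1.)

-1229.3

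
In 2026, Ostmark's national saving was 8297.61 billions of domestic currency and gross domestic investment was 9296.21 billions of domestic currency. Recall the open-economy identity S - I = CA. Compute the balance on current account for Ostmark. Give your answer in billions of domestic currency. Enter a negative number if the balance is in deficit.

-998.60

CA = S - I = 8297.61 - 9296.21 = -998.60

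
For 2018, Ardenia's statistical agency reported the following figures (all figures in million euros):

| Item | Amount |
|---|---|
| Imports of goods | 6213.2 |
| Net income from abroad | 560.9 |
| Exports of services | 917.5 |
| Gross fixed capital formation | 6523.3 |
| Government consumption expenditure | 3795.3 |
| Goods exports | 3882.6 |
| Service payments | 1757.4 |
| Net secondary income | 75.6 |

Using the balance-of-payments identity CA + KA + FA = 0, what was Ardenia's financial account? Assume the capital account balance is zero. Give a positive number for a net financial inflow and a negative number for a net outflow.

Goods balance = 3882.6 - 6213.2 = -2330.6
Services balance = 917.5 - 1757.4 = -839.9
Trade balance (goods + services) = -2330.6 + (-839.9) = -3170.5
Net primary income = 560.9
Net secondary income = 75.6
Current account = -3170.5 + 560.9 + 75.6 = -2534.0
Financial account = -(-2534.0) = 2534.0

2534.0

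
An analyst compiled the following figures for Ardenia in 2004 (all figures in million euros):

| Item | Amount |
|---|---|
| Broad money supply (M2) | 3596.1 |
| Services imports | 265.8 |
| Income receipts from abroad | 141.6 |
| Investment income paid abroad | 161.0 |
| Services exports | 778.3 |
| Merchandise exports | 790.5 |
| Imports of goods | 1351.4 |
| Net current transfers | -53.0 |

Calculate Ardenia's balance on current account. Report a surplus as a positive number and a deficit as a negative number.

Goods balance = 790.5 - 1351.4 = -560.9
Services balance = 778.3 - 265.8 = 512.5
Trade balance (goods + services) = -560.9 + 512.5 = -48.4
Net primary income = 141.6 - 161.0 = -19.4
Net secondary income = -53.0
Current account = -48.4 + (-19.4) + (-53.0) = -120.8

-120.8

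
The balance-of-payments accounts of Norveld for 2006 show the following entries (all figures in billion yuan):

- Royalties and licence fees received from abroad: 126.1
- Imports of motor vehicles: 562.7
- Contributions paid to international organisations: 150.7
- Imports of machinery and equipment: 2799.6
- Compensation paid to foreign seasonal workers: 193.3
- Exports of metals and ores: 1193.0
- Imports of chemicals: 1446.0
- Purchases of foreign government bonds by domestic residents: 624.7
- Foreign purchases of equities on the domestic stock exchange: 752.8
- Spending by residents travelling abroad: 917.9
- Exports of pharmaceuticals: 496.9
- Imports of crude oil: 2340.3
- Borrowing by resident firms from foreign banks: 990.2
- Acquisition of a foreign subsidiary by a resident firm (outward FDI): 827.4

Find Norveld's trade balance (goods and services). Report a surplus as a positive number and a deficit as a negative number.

Goods: 496.9 - 2799.6 - 2340.3 - 562.7 - 1446.0 + 1193.0 = -5458.7
Services: 126.1 - 917.9 = -791.8
Trade balance = -5458.7 + (-791.8) = -6250.5
(Excluded from the trade balance — secondary income: contributions paid to international organisations 150.7; primary income: compensation paid to foreign seasonal workers 193.3; financial account: purchases of foreign government bonds by domestic residents 624.7, foreign purchases of equities on the domestic stock exchange 752.8, borrowing by resident firms from foreign banks 990.2, acquisition of a foreign subsidiary by a resident firm (outward FDI) 827.4.)

-6250.5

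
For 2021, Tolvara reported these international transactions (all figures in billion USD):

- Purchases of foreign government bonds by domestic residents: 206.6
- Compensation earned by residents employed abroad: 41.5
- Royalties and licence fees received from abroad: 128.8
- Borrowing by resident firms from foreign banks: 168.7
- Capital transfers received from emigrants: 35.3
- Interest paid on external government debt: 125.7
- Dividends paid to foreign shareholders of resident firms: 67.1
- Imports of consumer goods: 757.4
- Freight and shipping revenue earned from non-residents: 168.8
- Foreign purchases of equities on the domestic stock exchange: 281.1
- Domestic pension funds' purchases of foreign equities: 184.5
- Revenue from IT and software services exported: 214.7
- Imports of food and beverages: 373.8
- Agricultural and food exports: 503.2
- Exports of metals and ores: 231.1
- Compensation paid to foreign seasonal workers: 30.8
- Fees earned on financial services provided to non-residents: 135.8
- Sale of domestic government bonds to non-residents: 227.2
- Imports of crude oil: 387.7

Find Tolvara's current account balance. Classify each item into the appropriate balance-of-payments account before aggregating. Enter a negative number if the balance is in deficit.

-318.6

Goods: -373.8 + 503.2 + 231.1 - 757.4 - 387.7 = -784.6
Services: 214.7 + 128.8 + 135.8 + 168.8 = 648.1
Primary income: 41.5 - 125.7 - 67.1 - 30.8 = -182.1
Current account = (-784.6) + 648.1 + (-182.1) = -318.6
(Excluded from the current account — financial account: purchases of foreign government bonds by domestic residents 206.6, borrowing by resident firms from foreign banks 168.7, foreign purchases of equities on the domestic stock exchange 281.1, domestic pension funds' purchases of foreign equities 184.5, sale of domestic government bonds to non-residents 227.2; capital account: capital transfers received from emigrants 35.3.)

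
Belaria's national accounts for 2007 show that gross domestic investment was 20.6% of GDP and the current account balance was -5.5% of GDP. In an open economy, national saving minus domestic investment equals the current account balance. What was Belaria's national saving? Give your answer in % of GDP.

S = I + CA = 20.6 + (-5.5) = 15.1

15.1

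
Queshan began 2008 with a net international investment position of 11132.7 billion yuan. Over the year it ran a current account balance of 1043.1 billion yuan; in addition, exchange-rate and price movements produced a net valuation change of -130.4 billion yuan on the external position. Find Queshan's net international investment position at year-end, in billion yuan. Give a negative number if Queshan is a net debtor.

Change in NIIP = current account + net valuation change = 1043.1 + (-130.4) = 912.7
End-of-year NIIP = 11132.7 + 912.7 = 12045.4

12045.4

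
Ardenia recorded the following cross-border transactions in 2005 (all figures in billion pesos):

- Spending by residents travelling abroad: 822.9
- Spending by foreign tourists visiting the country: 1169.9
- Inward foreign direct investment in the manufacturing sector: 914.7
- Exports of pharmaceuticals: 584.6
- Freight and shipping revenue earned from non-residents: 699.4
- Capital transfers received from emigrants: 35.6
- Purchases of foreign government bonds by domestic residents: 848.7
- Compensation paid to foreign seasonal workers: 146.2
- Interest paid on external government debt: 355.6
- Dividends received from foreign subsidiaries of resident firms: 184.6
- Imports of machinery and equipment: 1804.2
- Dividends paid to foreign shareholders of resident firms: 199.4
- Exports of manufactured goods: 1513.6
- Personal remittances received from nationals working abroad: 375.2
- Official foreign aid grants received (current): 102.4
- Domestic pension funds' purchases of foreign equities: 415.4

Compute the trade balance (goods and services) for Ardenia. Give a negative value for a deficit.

Goods: 1513.6 + 584.6 - 1804.2 = 294.0
Services: -822.9 + 699.4 + 1169.9 = 1046.4
Trade balance = 294.0 + 1046.4 = 1340.4
(Excluded from the trade balance — financial account: inward foreign direct investment in the manufacturing sector 914.7, purchases of foreign government bonds by domestic residents 848.7, domestic pension funds' purchases of foreign equities 415.4; capital account: capital transfers received from emigrants 35.6; primary income: compensation paid to foreign seasonal workers 146.2, interest paid on external government debt 355.6, dividends received from foreign subsidiaries of resident firms 184.6, dividends paid to foreign shareholders of resident firms 199.4; secondary income: personal remittances received from nationals working abroad 375.2, official foreign aid grants received (current) 102.4.)

1340.4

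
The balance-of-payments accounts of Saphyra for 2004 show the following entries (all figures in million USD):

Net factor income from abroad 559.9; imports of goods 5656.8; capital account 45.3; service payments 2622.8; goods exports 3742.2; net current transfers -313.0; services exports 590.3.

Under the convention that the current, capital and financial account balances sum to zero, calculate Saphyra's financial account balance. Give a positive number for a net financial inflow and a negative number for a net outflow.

Goods balance = 3742.2 - 5656.8 = -1914.6
Services balance = 590.3 - 2622.8 = -2032.5
Trade balance (goods + services) = -1914.6 + (-2032.5) = -3947.1
Net primary income = 559.9
Net secondary income = -313.0
Current account = -3947.1 + 559.9 + (-313.0) = -3700.2
Financial account = -(-3700.2 + 45.3) = 3654.9

3654.9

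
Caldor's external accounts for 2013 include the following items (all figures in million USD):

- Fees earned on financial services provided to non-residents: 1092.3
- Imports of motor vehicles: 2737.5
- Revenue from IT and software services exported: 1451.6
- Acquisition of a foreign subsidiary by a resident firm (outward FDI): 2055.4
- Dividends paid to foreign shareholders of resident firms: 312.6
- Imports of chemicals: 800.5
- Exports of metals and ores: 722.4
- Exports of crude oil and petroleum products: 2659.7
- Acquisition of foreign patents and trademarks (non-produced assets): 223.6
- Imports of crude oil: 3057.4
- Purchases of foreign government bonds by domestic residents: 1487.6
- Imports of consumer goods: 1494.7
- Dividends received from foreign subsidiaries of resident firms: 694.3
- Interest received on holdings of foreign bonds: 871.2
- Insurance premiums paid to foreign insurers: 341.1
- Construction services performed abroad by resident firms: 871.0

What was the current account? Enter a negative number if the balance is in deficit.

-381.3

Goods: 2659.7 - 800.5 - 1494.7 - 3057.4 - 2737.5 + 722.4 = -4708.0
Services: 1092.3 + 871.0 - 341.1 + 1451.6 = 3073.8
Primary income: -312.6 + 871.2 + 694.3 = 1252.9
Current account = (-4708.0) + 3073.8 + 1252.9 = -381.3
(Excluded from the current account — financial account: acquisition of a foreign subsidiary by a resident firm (outward FDI) 2055.4, purchases of foreign government bonds by domestic residents 1487.6; capital account: acquisition of foreign patents and trademarks (non-produced assets) 223.6.)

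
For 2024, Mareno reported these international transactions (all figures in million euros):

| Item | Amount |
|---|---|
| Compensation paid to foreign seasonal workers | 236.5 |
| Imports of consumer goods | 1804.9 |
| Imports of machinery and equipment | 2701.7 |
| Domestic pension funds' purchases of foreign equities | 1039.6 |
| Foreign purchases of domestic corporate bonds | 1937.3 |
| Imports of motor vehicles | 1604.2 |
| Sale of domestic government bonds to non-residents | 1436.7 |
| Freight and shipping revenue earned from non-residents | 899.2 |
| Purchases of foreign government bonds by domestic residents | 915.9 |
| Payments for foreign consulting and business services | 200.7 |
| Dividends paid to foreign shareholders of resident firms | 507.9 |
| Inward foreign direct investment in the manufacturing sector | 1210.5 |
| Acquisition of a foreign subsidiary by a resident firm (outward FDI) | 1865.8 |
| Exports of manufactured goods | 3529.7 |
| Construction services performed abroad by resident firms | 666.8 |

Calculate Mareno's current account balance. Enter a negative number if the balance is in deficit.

Goods: 3529.7 - 1604.2 - 1804.9 - 2701.7 = -2581.1
Services: -200.7 + 899.2 + 666.8 = 1365.3
Primary income: -236.5 - 507.9 = -744.4
Current account = (-2581.1) + 1365.3 + (-744.4) = -1960.2
(Excluded from the current account — financial account: domestic pension funds' purchases of foreign equities 1039.6, foreign purchases of domestic corporate bonds 1937.3, sale of domestic government bonds to non-residents 1436.7, purchases of foreign government bonds by domestic residents 915.9, inward foreign direct investment in the manufacturing sector 1210.5, acquisition of a foreign subsidiary by a resident firm (outward FDI) 1865.8.)

-1960.2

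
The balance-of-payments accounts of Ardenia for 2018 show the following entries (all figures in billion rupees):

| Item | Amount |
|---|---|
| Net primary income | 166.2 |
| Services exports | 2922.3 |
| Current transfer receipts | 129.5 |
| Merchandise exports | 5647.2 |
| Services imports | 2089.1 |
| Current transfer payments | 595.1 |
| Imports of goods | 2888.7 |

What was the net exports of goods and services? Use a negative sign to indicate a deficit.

Goods balance = 5647.2 - 2888.7 = 2758.5
Services balance = 2922.3 - 2089.1 = 833.2
Trade balance (goods + services) = 2758.5 + 833.2 = 3591.7

3591.7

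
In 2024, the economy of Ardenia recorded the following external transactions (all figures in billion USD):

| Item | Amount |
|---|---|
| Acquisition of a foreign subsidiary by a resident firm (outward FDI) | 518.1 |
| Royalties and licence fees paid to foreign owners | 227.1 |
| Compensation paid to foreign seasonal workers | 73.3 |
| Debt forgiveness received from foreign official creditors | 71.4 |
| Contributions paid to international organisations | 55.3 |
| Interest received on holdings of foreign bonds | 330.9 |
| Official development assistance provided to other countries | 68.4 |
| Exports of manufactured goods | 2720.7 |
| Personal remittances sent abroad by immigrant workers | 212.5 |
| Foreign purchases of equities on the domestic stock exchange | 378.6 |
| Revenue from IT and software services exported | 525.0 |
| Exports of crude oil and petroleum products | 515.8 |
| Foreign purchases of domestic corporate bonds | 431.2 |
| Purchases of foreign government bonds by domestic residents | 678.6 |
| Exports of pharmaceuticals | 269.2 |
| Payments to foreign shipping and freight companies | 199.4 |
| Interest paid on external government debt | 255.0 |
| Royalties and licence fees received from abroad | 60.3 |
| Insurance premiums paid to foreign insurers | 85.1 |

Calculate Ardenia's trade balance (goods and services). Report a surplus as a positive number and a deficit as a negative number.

3579.4

Goods: 2720.7 + 269.2 + 515.8 = 3505.7
Services: -199.4 - 85.1 + 525.0 + 60.3 - 227.1 = 73.7
Trade balance = 3505.7 + 73.7 = 3579.4
(Excluded from the trade balance — financial account: acquisition of a foreign subsidiary by a resident firm (outward FDI) 518.1, foreign purchases of equities on the domestic stock exchange 378.6, foreign purchases of domestic corporate bonds 431.2, purchases of foreign government bonds by domestic residents 678.6; primary income: compensation paid to foreign seasonal workers 73.3, interest received on holdings of foreign bonds 330.9, interest paid on external government debt 255.0; capital account: debt forgiveness received from foreign official creditors 71.4; secondary income: contributions paid to international organisations 55.3, official development assistance provided to other countries 68.4, personal remittances sent abroad by immigrant workers 212.5.)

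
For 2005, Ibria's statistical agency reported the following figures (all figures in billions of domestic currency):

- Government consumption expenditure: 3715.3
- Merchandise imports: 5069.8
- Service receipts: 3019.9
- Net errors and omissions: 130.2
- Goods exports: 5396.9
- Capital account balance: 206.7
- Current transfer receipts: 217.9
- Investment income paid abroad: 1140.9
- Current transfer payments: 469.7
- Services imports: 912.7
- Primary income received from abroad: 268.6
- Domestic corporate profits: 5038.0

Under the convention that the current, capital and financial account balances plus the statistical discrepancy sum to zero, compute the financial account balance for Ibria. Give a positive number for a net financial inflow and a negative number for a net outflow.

Goods balance = 5396.9 - 5069.8 = 327.1
Services balance = 3019.9 - 912.7 = 2107.2
Trade balance (goods + services) = 327.1 + 2107.2 = 2434.3
Net primary income = 268.6 - 1140.9 = -872.3
Net secondary income = 217.9 - 469.7 = -251.8
Current account = 2434.3 + (-872.3) + (-251.8) = 1310.2
Financial account = -(1310.2 + 206.7 + 130.2) = -1647.1

-1647.1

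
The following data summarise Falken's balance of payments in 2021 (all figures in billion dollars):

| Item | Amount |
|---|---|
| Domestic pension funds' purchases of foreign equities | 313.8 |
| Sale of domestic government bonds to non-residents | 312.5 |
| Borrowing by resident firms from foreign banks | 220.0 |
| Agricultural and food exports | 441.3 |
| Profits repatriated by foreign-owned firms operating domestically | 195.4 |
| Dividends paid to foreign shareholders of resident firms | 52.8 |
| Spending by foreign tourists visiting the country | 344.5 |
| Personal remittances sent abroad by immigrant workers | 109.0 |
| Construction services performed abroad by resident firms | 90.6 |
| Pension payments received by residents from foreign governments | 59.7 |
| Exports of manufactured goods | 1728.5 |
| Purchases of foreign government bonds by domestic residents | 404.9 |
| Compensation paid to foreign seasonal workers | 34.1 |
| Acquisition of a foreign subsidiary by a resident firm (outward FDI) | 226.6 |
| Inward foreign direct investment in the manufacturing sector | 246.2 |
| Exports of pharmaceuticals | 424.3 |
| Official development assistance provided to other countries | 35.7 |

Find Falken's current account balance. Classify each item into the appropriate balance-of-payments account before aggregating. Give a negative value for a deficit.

Goods: 441.3 + 424.3 + 1728.5 = 2594.1
Services: 344.5 + 90.6 = 435.1
Primary income: -195.4 - 34.1 - 52.8 = -282.3
Secondary income: -109.0 + 59.7 - 35.7 = -85.0
Current account = 2594.1 + 435.1 + (-282.3) + (-85.0) = 2661.9
(Excluded from the current account — financial account: domestic pension funds' purchases of foreign equities 313.8, sale of domestic government bonds to non-residents 312.5, borrowing by resident firms from foreign banks 220.0, purchases of foreign government bonds by domestic residents 404.9, acquisition of a foreign subsidiary by a resident firm (outward FDI) 226.6, inward foreign direct investment in the manufacturing sector 246.2.)

2661.9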